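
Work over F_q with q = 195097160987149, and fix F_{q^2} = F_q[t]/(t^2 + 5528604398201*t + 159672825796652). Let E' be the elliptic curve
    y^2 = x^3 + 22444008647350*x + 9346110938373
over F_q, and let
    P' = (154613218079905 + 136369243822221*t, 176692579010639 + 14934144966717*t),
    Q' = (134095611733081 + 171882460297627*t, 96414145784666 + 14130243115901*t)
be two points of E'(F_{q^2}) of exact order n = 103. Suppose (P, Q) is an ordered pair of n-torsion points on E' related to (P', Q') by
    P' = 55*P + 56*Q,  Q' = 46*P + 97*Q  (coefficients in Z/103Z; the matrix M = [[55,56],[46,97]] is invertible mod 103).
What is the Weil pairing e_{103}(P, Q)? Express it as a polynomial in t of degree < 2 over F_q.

Since e_{103}(P,P)=e_{103}(Q,Q)=1 and e_{103}(Q,P)=e_{103}(P,Q)^{-1}, expanding e_{103}(55*P + 56*Q,46*P + 97*Q) leaves e(P,Q)^det(M).
So e_{103}(P,Q) = e_{103}(P',Q')^{14}, since 81*14 = 1 mod 103.
Run Miller on y^2=x^3+22444008647350*x+9346110938373 over F_{195097160987149}: ladder 1100111 (7 bits); e = f_P(D_Q)/f_Q(D_P).
The quotient is 46203154137908 + 75503209807382*t.
Raise to 14: e(P,Q) = 121893011965557 + 10766476270230*t in mu_{103}.

121893011965557 + 10766476270230*t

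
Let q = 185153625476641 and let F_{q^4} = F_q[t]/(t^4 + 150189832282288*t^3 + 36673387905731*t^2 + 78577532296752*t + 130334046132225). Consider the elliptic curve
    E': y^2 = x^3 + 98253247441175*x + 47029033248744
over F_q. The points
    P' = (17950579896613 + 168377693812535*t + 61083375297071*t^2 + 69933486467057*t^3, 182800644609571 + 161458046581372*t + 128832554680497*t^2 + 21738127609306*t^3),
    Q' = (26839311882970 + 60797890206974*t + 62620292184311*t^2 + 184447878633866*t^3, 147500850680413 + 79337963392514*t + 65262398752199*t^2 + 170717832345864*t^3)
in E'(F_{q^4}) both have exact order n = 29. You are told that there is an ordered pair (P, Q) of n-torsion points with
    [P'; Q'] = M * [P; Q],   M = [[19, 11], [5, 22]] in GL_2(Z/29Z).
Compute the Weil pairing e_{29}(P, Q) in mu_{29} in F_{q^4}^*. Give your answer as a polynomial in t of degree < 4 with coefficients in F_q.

130142646436055 + 23010302070740*t + 22155840486619*t^2 + 183166181695720*t^3

Since e_{29}(P,P)=e_{29}(Q,Q)=1 and e_{29}(Q,P)=e_{29}(P,Q)^{-1}, expanding e_{29}(19*P + 11*Q,5*P + 22*Q) leaves e(P,Q)^det(M).
Hence e(P,Q) = e(P',Q')^{2} where 2 = 15^{-1} mod 29.
Build f_{29,P'} and f_{29,Q'} via the 5-bit ladder of 29=11101_2; evaluate at shifted divisors; quotient in F_{185153625476641^4}.
The quotient is 56554790077725 + 117530965666488*t + 138078835988185*t^2 + 161785311911592*t^3.
Hence e(P,Q) = 130142646436055 + 23010302070740*t + 22155840486619*t^2 + 183166181695720*t^3 in F_{185153625476641^4}^*.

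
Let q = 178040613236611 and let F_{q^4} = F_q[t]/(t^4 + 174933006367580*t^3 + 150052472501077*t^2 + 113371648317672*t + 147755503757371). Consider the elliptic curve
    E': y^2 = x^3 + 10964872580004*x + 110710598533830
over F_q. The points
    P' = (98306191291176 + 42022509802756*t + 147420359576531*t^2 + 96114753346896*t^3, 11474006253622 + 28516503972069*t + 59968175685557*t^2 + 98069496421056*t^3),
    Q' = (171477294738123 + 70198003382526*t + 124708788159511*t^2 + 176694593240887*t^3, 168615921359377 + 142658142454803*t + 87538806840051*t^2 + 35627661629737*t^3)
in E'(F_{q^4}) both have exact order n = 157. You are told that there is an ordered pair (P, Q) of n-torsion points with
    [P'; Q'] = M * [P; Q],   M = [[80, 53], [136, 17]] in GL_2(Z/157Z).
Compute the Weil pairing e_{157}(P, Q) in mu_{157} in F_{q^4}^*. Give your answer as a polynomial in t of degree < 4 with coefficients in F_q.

The 157-Weil pairing on E[157] over F_{178040613236611} is alternating-bilinear: e_{157}(P',Q') = e_{157}(P,Q)^det(M).
Hence e(P,Q) = e(P',Q')^{4} where 4 = 118^{-1} mod 157.
8-bit Miller (10011101) on E'/F_{178040613236611} with a'=10964872580004, b'=110710598533830: accumulate tangent/chord ratios at Q'+S and P'+S'.
f_P(D_Q)/f_Q(D_P) = 156409820508336 + 80816813028217*t + 130679363587864*t^2 + 20416046339965*t^3.
Finally e_{157}(P,Q) = 52421153456576 + 108828132867776*t + 170190771990920*t^2 + 83277059945046*t^3.

52421153456576 + 108828132867776*t + 170190771990920*t^2 + 83277059945046*t^3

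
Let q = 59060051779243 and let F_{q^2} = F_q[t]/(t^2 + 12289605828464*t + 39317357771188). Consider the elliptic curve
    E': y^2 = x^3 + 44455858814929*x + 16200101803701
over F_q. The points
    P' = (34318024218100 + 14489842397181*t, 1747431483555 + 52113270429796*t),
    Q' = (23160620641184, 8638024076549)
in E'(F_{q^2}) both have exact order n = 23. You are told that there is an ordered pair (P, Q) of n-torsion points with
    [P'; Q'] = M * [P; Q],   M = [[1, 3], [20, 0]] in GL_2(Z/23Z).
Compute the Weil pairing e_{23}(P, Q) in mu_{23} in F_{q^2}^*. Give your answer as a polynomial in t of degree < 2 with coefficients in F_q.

The 23-Weil pairing on E[23] over F_{59060051779243} is alternating-bilinear: e_{23}(P',Q') = e_{23}(P,Q)^det(M).
So e_{23}(P,Q) = e_{23}(P',Q')^{18}, since 9*18 = 1 mod 23.
Run Miller on y^2=x^3+44455858814929*x+16200101803701 over F_{59060051779243}: ladder 10111 (5 bits); e = f_P(D_Q)/f_Q(D_P).
The quotient is 24369681998160 + 33850393625701*t.
e_{23}(P,Q) = (24369681998160 + 33850393625701*t)^{18} = 19816588165444 + 9020699543100*t.

19816588165444 + 9020699543100*t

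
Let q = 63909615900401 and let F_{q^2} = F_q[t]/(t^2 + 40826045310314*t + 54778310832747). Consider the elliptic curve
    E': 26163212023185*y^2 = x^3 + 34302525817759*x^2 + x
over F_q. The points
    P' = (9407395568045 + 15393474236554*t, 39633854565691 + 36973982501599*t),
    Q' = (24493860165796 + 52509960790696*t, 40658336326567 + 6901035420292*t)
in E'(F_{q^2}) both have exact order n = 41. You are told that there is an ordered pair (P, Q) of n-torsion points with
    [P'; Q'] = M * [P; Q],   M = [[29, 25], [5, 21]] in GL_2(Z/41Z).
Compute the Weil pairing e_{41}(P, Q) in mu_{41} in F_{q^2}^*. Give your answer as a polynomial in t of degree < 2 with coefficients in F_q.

The 41-Weil pairing on E[41] over F_{63909615900401} is alternating-bilinear: e_{41}(P',Q') = e_{41}(P,Q)^det(M).
Hence e(P,Q) = e(P',Q')^{5} where 5 = 33^{-1} mod 41.
Montgomery->Weierstrass: x_W = 26410396715715*x+8355721906699, y_W=26410396715715*y on F_{63909615900401}; lands on y^2=x^3+17973133433465*x+62013775003074.
Miller loop for e_{41} over F_{63909615900401^2}: bits of 41 = 101001; 5 double steps + 2 add steps, l/v at each.
Result: e(P',Q') = 6872960503410 + 54535065560343*t.
Finally e_{41}(P,Q) = 32761306034069 + 24264919565362*t.

32761306034069 + 24264919565362*t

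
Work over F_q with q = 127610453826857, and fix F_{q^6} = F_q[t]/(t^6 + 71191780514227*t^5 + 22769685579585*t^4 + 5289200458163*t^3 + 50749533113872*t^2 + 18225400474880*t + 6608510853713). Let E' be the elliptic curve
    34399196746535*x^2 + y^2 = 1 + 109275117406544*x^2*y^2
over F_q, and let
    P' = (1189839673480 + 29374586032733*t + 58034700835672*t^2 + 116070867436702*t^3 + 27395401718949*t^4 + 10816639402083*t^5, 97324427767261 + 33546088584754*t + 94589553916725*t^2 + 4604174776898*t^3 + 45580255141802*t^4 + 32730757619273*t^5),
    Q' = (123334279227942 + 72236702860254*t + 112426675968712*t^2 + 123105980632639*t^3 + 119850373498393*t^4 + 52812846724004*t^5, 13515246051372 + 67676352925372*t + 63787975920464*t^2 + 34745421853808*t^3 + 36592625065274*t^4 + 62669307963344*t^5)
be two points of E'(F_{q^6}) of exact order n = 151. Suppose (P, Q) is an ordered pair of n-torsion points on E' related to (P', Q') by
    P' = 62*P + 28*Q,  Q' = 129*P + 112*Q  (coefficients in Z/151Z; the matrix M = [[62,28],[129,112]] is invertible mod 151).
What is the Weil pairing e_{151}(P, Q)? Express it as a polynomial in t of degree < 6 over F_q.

71589426526351 + 62516085915400*t + 55113782182428*t^2 + 6486416197138*t^3 + 82128530448843*t^4 + 47626224664985*t^5

The 151-Weil pairing on E[151] over F_{127610453826857} is alternating-bilinear: e_{151}(P',Q') = e_{151}(P,Q)^det(M).
det M = 62*112 - 28*129 = 3332 = 10 (mod 151); 10^{-1} = 136 (mod 151).
Edwards a_E,d_E -> Montgomery A=123322693698342,B=119358148692050 -> Weierstrass 116416491669069,71633624139979 via alpha=45214127996656,beta=13183633291712.
n = 151 = (10010111)_2 (8 bits, wt 5); accumulate f_{151,P'}(Q'+S)/f_{151,P'}(S) along the 7-step ladder.
The quotient is 41363884298125 + 76252347370289*t + 89586712778822*t^2 + 29178094386464*t^3 + 117838993748105*t^4 + 56914049205176*t^5.
(41363884298125 + 76252347370289*t + 89586712778822*t^2 + 29178094386464*t^3 + 117838993748105*t^4 + 56914049205176*t^5)^{136} mod (127610453826857,f) = 71589426526351 + 62516085915400*t + 55113782182428*t^2 + 6486416197138*t^3 + 82128530448843*t^4 + 47626224664985*t^5.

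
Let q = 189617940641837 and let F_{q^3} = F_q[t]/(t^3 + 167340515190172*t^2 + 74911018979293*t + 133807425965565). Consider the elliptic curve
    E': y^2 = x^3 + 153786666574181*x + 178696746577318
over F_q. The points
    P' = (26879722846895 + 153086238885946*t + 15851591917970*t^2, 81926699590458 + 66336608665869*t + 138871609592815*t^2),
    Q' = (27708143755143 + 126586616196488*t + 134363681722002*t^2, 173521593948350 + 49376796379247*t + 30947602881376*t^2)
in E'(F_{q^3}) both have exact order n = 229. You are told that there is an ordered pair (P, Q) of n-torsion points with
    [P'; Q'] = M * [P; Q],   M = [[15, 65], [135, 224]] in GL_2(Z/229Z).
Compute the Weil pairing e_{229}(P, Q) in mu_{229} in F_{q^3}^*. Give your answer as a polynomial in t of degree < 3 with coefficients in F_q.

Since e_{229}(P,P)=e_{229}(Q,Q)=1 and e_{229}(Q,P)=e_{229}(P,Q)^{-1}, expanding e_{229}(15*P + 65*Q,135*P + 224*Q) leaves e(P,Q)^det(M).
So e_{229}(P,Q) = e_{229}(P',Q')^{82}, since 81*82 = 1 mod 229.
n = 229 = (11100101)_2 (8 bits, wt 5); accumulate f_{229,P'}(Q'+S)/f_{229,P'}(S) along the 7-step ladder.
e_{229}(P',Q') = 6684076440716 + 26380895799863*t + 80167372754330*t^2.
Hence e(P,Q) = 23271050370941 + 122543295254874*t + 126145756177689*t^2 in F_{189617940641837^3}^*.

23271050370941 + 122543295254874*t + 126145756177689*t^2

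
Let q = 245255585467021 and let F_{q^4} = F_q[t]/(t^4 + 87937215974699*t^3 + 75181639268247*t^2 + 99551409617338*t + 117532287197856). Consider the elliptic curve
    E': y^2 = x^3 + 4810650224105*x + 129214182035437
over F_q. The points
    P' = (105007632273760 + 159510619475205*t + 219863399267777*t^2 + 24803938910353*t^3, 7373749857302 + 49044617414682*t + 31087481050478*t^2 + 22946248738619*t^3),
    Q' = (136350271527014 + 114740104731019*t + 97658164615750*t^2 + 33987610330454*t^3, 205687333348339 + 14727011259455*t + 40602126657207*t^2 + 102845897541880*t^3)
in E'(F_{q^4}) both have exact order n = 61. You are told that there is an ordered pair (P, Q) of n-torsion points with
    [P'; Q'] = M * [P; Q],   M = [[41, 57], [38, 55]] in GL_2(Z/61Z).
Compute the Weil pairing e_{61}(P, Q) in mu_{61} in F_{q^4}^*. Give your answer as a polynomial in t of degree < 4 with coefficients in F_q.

157393947454024 + 141503424003241*t + 111670731996241*t^2 + 118113614413509*t^3

e_{61}(aP+bQ,cP+dQ) = e_{61}(P,Q)^(ad-bc); with (a,b,c,d)=(41,57,38,55) this gives the det-61 law.
det M = 41*55 - 57*38 = 89 = 28 (mod 61); 28^{-1} = 24 (mod 61).
Double-and-add over 111101: 6-1 doublings, 5-1 additions; each step l_{T,T}/v_{2T} or l_{T,P'}/v at Q'+S for random S.
e_{61}(P',Q') = 167751688103080 + 84927411200491*t + 9889079155483*t^2 + 102129257970337*t^3.
Finally e_{61}(P,Q) = 157393947454024 + 141503424003241*t + 111670731996241*t^2 + 118113614413509*t^3.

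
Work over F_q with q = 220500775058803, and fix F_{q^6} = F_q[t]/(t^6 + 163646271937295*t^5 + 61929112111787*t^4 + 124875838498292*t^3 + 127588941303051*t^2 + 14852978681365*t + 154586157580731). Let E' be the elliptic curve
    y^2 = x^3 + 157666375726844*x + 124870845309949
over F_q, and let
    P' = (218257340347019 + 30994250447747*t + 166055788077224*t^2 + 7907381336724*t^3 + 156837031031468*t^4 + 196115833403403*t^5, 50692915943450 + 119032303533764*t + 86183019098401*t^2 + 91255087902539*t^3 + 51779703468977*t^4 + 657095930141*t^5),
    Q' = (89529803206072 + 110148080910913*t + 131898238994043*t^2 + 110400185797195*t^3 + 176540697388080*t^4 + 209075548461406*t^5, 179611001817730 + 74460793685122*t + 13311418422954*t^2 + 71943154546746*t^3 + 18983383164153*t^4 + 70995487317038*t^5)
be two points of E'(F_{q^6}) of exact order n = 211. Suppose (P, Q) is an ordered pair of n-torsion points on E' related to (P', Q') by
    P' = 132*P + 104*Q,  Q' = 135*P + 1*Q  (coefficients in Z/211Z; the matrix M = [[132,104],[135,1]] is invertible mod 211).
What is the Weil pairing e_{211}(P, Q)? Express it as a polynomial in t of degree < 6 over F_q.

Under M = [[132,104],[135,1]] in GL_2(Z/211), e_{211}(P',Q') = e_{211}(P,Q)^(132*1-104*135 mod 211).
Hence e(P,Q) = e(P',Q')^{129} where 129 = 18^{-1} mod 211.
Double-and-add over 11010011: 8-1 doublings, 5-1 additions; each step l_{T,T}/v_{2T} or l_{T,P'}/v at Q'+S for random S.
The quotient is 188670271631335 + 140601940579515*t + 57392725216667*t^2 + 114838547620260*t^3 + 190627170821381*t^4 + 165740365053247*t^5.
Hence e(P,Q) = 8139014311111 + 167891772382900*t + 129702578478014*t^2 + 196528752087472*t^3 + 42563131632091*t^4 + 217110285042957*t^5 in F_{220500775058803^6}^*.

8139014311111 + 167891772382900*t + 129702578478014*t^2 + 196528752087472*t^3 + 42563131632091*t^4 + 217110285042957*t^5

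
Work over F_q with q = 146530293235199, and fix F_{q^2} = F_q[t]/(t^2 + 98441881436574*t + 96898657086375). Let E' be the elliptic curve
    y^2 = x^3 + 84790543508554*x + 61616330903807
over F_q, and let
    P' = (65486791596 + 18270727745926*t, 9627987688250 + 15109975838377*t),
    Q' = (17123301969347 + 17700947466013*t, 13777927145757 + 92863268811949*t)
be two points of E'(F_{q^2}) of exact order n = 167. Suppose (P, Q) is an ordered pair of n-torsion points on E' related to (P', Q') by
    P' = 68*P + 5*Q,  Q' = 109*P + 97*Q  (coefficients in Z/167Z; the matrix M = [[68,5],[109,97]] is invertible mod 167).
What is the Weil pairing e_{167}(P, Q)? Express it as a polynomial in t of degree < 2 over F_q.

Under M = [[68,5],[109,97]] in GL_2(Z/167), e_{167}(P',Q') = e_{167}(P,Q)^(68*97-5*109 mod 167).
Inverting 39 mod 167: 30. Thus e_{167}(P,Q) = e(P',Q')^{30}.
Double-and-add over 10100111: 8-1 doublings, 5-1 additions; each step l_{T,T}/v_{2T} or l_{T,P'}/v at Q'+S for random S.
The quotient is 78212317331729 + 118289148550974*t.
Hence e(P,Q) = 79797811673637 + 119004080144735*t in F_{146530293235199^2}^*.

79797811673637 + 119004080144735*t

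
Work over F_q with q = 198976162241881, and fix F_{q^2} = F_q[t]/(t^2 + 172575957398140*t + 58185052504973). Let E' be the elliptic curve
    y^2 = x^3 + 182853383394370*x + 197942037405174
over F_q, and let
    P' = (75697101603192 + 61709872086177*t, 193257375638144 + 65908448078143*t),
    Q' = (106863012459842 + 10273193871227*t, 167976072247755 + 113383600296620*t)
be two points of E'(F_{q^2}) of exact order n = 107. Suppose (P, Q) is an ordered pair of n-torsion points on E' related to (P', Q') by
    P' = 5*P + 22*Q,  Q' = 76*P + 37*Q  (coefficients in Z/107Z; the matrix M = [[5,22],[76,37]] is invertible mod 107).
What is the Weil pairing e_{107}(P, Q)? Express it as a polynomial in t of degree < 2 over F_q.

151202017426658 + 141044552663754*t

Under M = [[5,22],[76,37]] in GL_2(Z/107), e_{107}(P',Q') = e_{107}(P,Q)^(5*37-22*76 mod 107).
So e_{107}(P,Q) = e_{107}(P',Q')^{39}, since 11*39 = 1 mod 107.
n = 107 = (1101011)_2 (7 bits, wt 5); accumulate f_{107,P'}(Q'+S)/f_{107,P'}(S) along the 6-step ladder.
e_{107}(P',Q') = 20485304132991 + 30503620601104*t.
Thus e_{107}(P,Q) = 151202017426658 + 141044552663754*t.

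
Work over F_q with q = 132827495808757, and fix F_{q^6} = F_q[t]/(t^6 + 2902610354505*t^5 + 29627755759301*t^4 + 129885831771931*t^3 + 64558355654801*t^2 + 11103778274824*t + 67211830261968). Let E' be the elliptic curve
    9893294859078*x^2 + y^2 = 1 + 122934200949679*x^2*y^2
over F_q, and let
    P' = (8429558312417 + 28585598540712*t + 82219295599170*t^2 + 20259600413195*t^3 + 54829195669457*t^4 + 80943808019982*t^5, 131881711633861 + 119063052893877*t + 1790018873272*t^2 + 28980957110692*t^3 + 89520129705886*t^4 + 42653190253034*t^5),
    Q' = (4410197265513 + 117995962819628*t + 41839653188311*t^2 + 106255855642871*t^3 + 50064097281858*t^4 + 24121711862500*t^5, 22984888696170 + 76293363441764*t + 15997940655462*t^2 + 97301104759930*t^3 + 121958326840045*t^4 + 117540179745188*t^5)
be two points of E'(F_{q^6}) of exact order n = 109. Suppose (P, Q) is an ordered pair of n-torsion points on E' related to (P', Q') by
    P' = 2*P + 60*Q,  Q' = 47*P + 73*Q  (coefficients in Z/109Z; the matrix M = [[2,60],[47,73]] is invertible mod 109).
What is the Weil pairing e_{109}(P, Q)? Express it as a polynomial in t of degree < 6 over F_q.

15754624731615 + 91059244936596*t + 75811952476384*t^2 + 58853060533279*t^3 + 16776730372498*t^4 + 106175046827112*t^5

e_{109} is bilinear + alternating on E[109], so e_{109}(2*P + 60*Q, 47*P + 73*Q) = e_{109}(P,Q)^(2*73-60*47).
Inverting 51 mod 109: 62. Thus e_{109}(P,Q) = e(P',Q')^{62}.
Edwards->Montgomery: u=(1+y)/(1-y), v=u/x -> 30546049703892v^2=u^3+u; then x_W=4946647429539u: y^2=x^3+42359956796360*x.
7-bit Miller (1101101) on E'/F_{132827495808757} with a'=42359956796360, b'=0: accumulate tangent/chord ratios at Q'+S and P'+S'.
Miller gives e_{109}(P',Q') = 132337094242303 + 120444419076085*t + 114825367564723*t^2 + 102138511025955*t^3 + 46188051875837*t^4 + 34137919455767*t^5 in F_{132827495808757^6}.
e_{109}(P,Q) = (132337094242303 + 120444419076085*t + 114825367564723*t^2 + 102138511025955*t^3 + 46188051875837*t^4 + 34137919455767*t^5)^{62} = 15754624731615 + 91059244936596*t + 75811952476384*t^2 + 58853060533279*t^3 + 16776730372498*t^4 + 106175046827112*t^5.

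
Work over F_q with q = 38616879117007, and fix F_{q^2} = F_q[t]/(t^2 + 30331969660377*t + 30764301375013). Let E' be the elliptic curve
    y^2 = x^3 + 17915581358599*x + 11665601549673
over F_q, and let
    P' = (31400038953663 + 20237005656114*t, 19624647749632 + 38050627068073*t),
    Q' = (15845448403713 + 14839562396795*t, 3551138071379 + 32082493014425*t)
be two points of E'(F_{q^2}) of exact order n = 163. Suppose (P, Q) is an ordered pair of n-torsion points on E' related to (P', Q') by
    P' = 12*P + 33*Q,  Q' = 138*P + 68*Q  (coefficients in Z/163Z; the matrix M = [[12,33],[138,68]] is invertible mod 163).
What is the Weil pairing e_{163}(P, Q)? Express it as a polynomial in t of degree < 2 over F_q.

The 163-Weil pairing on E[163] over F_{38616879117007} is alternating-bilinear: e_{163}(P',Q') = e_{163}(P,Q)^det(M).
Hence e(P,Q) = e(P',Q')^{89} where 89 = 11^{-1} mod 163.
n = 163 = (10100011)_2 (8 bits, wt 4); accumulate f_{163,P'}(Q'+S)/f_{163,P'}(S) along the 7-step ladder.
f_P(D_Q)/f_Q(D_P) = 37972393442972 + 28310219962671*t.
(37972393442972 + 28310219962671*t)^{89} mod (38616879117007,f) = 21099611327788 + 21685988609253*t.

21099611327788 + 21685988609253*t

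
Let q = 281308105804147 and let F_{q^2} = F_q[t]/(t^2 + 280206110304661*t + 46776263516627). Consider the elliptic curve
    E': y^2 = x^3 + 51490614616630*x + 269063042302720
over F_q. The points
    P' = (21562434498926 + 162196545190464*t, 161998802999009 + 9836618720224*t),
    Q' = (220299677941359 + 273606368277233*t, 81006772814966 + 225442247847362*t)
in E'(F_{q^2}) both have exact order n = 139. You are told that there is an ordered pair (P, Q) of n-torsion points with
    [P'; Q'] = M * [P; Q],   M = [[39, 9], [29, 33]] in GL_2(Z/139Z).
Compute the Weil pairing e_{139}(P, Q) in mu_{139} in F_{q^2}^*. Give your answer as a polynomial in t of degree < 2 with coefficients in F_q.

184797950966546 + 198469139746565*t

e_{139}(aP+bQ,cP+dQ) = e_{139}(P,Q)^(ad-bc); with (a,b,c,d)=(39,9,29,33) this gives the det-139 law.
So e_{139}(P,Q) = e_{139}(P',Q')^{21}, since 53*21 = 1 mod 139.
Build f_{139,P'} and f_{139,Q'} via the 8-bit ladder of 139=10001011_2; evaluate at shifted divisors; quotient in F_{281308105804147^2}.
f_P(D_Q)/f_Q(D_P) = 257636661689085 + 234972243118439*t.
Thus e_{139}(P,Q) = 184797950966546 + 198469139746565*t.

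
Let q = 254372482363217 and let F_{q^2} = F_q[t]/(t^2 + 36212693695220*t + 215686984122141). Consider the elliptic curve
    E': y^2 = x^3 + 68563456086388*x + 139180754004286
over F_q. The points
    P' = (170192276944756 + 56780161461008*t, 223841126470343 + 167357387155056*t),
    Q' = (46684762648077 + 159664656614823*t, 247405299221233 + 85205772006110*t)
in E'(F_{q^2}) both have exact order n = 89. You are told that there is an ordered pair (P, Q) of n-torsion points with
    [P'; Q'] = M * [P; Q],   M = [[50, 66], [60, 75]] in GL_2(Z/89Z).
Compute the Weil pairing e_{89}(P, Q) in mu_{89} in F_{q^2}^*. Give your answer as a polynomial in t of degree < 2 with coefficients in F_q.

181912640099213 + 44560819603023*t

Alternating bilinearity on E[89] (values in mu_{89} in F_{254372482363217^2}) gives e(P',Q') = e(P,Q)^det(M).
det(M) mod 89 = 57; its inverse in (Z/89)^* is 25 (check: 57*25 mod 89 = 1).
7-bit Miller (1011001) on E'/F_{254372482363217} with a'=68563456086388, b'=139180754004286: accumulate tangent/chord ratios at Q'+S and P'+S'.
So e_{89}(P',Q') = 20079809603544 + 69031024345189*t.
Raise to 25: e(P,Q) = 181912640099213 + 44560819603023*t in mu_{89}.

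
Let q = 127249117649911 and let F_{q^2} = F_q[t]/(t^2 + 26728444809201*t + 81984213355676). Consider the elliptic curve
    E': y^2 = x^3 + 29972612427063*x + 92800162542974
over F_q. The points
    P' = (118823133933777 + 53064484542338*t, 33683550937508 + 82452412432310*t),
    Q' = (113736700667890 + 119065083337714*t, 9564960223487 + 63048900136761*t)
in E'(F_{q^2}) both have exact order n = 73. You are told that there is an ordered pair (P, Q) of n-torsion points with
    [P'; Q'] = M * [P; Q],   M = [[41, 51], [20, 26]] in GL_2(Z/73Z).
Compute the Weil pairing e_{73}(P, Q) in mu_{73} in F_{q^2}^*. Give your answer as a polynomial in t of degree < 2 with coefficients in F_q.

51554600703303 + 126577725080808*t

The 73-Weil pairing on E[73] over F_{127249117649911} is alternating-bilinear: e_{73}(P',Q') = e_{73}(P,Q)^det(M).
det(M) mod 73 = 46; its inverse in (Z/73)^* is 27 (check: 46*27 mod 73 = 1).
n = 73 = (1001001)_2 (7 bits, wt 3); accumulate f_{73,P'}(Q'+S)/f_{73,P'}(S) along the 6-step ladder.
e_{73}(P',Q') = 46798974495924 + 28835609939752*t.
Hence e(P,Q) = 51554600703303 + 126577725080808*t in F_{127249117649911^2}^*.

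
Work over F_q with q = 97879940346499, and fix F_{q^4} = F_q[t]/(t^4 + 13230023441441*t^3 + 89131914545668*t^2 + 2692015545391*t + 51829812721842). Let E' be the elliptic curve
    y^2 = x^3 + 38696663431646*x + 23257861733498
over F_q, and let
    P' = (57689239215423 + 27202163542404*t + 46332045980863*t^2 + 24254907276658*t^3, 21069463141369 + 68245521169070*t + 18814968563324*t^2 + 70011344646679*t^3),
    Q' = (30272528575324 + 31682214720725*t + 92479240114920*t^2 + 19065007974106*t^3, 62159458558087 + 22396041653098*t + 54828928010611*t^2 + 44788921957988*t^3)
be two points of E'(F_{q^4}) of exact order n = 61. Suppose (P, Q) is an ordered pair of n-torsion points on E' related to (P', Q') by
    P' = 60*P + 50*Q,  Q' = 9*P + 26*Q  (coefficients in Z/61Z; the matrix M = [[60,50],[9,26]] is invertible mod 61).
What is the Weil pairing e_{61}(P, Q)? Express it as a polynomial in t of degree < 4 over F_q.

72063805168885 + 79017153959561*t + 97126309222206*t^2 + 65462244364680*t^3

e_{61} is bilinear + alternating on E[61], so e_{61}(60*P + 50*Q, 9*P + 26*Q) = e_{61}(P,Q)^(60*26-50*9).
So e_{61}(P,Q) = e_{61}(P',Q')^{56}, since 12*56 = 1 mod 61.
Run Miller on y^2=x^3+38696663431646*x+23257861733498 over F_{97879940346499}: ladder 111101 (6 bits); e = f_P(D_Q)/f_Q(D_P).
The quotient is 91518108217793 + 97474089557720*t + 36265567532314*t^2 + 54033354660245*t^3.
Raise to 56: e(P,Q) = 72063805168885 + 79017153959561*t + 97126309222206*t^2 + 65462244364680*t^3 in mu_{61}.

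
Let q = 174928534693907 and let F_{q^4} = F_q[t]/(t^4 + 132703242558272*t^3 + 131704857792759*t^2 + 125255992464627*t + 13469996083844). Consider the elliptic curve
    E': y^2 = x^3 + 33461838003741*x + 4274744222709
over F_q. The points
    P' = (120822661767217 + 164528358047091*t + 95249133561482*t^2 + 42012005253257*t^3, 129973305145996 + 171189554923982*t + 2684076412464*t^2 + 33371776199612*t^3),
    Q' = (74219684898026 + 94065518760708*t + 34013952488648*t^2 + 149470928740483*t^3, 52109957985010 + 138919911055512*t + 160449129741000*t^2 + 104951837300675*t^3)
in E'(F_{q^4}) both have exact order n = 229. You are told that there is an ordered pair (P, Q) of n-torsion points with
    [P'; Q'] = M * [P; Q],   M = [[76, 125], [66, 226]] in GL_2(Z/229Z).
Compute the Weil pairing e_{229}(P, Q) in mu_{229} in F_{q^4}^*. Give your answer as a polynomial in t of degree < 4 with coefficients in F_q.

e_{229}(aP+bQ,cP+dQ) = e_{229}(P,Q)^(ad-bc); with (a,b,c,d)=(76,125,66,226) this gives the det-229 law.
det M = 76*226 - 125*66 = 8926 = 224 (mod 229); 224^{-1} = 183 (mod 229).
n = 229 = (11100101)_2 (8 bits, wt 5); accumulate f_{229,P'}(Q'+S)/f_{229,P'}(S) along the 7-step ladder.
Miller gives e_{229}(P',Q') = 131568578646706 + 106423742019738*t + 163823321483208*t^2 + 56877731938720*t^3 in F_{174928534693907^4}.
(131568578646706 + 106423742019738*t + 163823321483208*t^2 + 56877731938720*t^3)^{183} mod (174928534693907,f) = 169641756956280 + 67211478608296*t + 97088847118106*t^2 + 161035399268280*t^3.

169641756956280 + 67211478608296*t + 97088847118106*t^2 + 161035399268280*t^3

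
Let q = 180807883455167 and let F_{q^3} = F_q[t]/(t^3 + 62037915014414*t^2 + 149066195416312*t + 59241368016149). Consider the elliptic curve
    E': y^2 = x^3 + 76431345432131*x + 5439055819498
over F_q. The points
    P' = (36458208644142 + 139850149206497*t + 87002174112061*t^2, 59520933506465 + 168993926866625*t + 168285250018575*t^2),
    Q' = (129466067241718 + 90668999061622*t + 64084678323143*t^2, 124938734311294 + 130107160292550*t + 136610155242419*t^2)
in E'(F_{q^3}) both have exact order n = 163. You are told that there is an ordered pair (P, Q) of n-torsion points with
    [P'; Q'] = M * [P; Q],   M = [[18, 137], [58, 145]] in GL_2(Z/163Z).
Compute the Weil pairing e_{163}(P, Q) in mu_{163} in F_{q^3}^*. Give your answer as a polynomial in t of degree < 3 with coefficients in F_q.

71713044937034 + 100579605065131*t + 28754564794275*t^2

Alternating bilinearity on E[163] (values in mu_{163} in F_{180807883455167^3}) gives e(P',Q') = e(P,Q)^det(M).
So e_{163}(P,Q) = e_{163}(P',Q')^{91}, since 43*91 = 1 mod 163.
8-bit Miller (10100011) on E'/F_{180807883455167} with a'=76431345432131, b'=5439055819498: accumulate tangent/chord ratios at Q'+S and P'+S'.
f_P(D_Q)/f_Q(D_P) = 105688836291268 + 56345281779845*t + 51480347064866*t^2.
Raise to 91: e(P,Q) = 71713044937034 + 100579605065131*t + 28754564794275*t^2 in mu_{163}.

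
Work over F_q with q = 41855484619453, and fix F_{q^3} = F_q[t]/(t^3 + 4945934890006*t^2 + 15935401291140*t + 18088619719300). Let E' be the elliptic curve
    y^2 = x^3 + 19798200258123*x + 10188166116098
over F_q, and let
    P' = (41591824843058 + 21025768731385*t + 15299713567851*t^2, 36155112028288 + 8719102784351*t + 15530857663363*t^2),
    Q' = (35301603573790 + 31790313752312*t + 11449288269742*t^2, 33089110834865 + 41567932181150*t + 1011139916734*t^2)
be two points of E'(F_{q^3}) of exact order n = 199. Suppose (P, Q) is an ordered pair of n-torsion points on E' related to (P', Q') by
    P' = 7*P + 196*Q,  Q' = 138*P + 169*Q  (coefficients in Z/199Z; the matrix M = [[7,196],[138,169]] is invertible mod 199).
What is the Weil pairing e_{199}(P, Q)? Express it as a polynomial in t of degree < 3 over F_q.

31562151768451 + 31933351407479*t + 15099028245568*t^2

Under M = [[7,196],[138,169]] in GL_2(Z/199), e_{199}(P',Q') = e_{199}(P,Q)^(7*169-196*138 mod 199).
Hence e(P,Q) = e(P',Q')^{40} where 40 = 5^{-1} mod 199.
Double-and-add over 11000111: 8-1 doublings, 5-1 additions; each step l_{T,T}/v_{2T} or l_{T,P'}/v at Q'+S for random S.
f_P(D_Q)/f_Q(D_P) = 27485174046259 + 10816779649255*t + 34477404763860*t^2.
Finally e_{199}(P,Q) = 31562151768451 + 31933351407479*t + 15099028245568*t^2.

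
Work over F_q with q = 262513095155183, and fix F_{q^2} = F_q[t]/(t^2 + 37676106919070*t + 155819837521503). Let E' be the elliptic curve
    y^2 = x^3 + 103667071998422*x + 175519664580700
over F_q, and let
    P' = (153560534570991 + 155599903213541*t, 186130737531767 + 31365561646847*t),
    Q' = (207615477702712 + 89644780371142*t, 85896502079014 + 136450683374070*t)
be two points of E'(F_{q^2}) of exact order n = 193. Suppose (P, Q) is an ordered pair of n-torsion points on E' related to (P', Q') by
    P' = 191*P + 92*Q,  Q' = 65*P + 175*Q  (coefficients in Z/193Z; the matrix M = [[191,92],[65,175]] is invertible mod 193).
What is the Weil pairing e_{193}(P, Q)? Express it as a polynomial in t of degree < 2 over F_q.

99084485911681 + 95665051947444*t

Alternating bilinearity on E[193] (values in mu_{193} in F_{262513095155183^2}) gives e(P',Q') = e(P,Q)^det(M).
det M = 191*175 - 92*65 = 27445 = 39 (mod 193); 39^{-1} = 99 (mod 193).
Double-and-add over 11000001: 8-1 doublings, 3-1 additions; each step l_{T,T}/v_{2T} or l_{T,P'}/v at Q'+S for random S.
Result: e(P',Q') = 215146681280762 + 111561193274665*t.
e_{193}(P,Q) = (215146681280762 + 111561193274665*t)^{99} = 99084485911681 + 95665051947444*t.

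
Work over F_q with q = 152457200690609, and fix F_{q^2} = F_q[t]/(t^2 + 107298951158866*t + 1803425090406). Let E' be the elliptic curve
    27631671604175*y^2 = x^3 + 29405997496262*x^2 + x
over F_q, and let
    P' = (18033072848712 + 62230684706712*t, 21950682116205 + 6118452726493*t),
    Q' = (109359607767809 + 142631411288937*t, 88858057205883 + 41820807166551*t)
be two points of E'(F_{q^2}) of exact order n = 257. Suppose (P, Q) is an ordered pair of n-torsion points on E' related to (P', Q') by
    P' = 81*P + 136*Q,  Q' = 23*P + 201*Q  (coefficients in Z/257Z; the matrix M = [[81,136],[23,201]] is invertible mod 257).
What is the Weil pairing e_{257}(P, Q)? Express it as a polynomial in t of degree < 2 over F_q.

e_{257}(aP+bQ,cP+dQ) = e_{257}(P,Q)^(ad-bc); with (a,b,c,d)=(81,136,23,201) this gives the det-257 law.
Hence e(P,Q) = e(P',Q')^{95} where 95 = 46^{-1} mod 257.
Set x_W=20264074926845*u+62832439812054, y_W=20264074926845*v; then E': y_W^2=x_W^3+83891411117530*x_W+22535058732711.
Miller loop for e_{257} over F_{152457200690609^2}: bits of 257 = 100000001; 8 double steps + 1 add steps, l/v at each.
e_{257}(P',Q') = 138531934878107 + 56356162990974*t.
e_{257}(P,Q) = (138531934878107 + 56356162990974*t)^{95} = 19677311899064 + 16746607147407*t.

19677311899064 + 16746607147407*t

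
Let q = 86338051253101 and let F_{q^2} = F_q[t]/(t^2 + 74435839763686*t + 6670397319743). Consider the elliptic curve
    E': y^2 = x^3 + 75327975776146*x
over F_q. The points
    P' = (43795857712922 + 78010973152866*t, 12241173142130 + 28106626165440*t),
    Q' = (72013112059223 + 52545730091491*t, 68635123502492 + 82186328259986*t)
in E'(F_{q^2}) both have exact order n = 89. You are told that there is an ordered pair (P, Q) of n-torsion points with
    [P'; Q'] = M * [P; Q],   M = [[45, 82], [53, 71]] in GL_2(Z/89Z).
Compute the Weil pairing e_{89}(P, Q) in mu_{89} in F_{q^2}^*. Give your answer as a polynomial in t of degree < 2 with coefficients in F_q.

Under M = [[45,82],[53,71]] in GL_2(Z/89), e_{89}(P',Q') = e_{89}(P,Q)^(45*71-82*53 mod 89).
So e_{89}(P,Q) = e_{89}(P',Q')^{15}, since 6*15 = 1 mod 89.
Double-and-add over 1011001: 7-1 doublings, 4-1 additions; each step l_{T,T}/v_{2T} or l_{T,P'}/v at Q'+S for random S.
Miller gives e_{89}(P',Q') = 18138377095715 + 9553323395911*t in F_{86338051253101^2}.
Finally e_{89}(P,Q) = 26231216934247 + 9552204121462*t.

26231216934247 + 9552204121462*t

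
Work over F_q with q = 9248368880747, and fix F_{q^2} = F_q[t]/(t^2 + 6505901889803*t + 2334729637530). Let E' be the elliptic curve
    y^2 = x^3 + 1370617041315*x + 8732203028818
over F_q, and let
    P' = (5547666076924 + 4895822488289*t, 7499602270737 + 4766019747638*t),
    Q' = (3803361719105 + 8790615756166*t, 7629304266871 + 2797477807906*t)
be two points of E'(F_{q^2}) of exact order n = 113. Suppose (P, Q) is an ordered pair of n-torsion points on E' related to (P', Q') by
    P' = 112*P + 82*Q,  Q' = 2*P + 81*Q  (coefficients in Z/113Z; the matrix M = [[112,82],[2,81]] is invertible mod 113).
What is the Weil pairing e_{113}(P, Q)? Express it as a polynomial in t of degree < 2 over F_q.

5750674246826 + 6570270425499*t

e_{113}(aP+bQ,cP+dQ) = e_{113}(P,Q)^(ad-bc); with (a,b,c,d)=(112,82,2,81) this gives the det-113 law.
det M = 112*81 - 82*2 = 8908 = 94 (mod 113); 94^{-1} = 107 (mod 113).
Miller loop for e_{113} over F_{9248368880747^2}: bits of 113 = 1110001; 6 double steps + 3 add steps, l/v at each.
The quotient is 2522989819407 + 2508222317027*t.
Hence e(P,Q) = 5750674246826 + 6570270425499*t in F_{9248368880747^2}^*.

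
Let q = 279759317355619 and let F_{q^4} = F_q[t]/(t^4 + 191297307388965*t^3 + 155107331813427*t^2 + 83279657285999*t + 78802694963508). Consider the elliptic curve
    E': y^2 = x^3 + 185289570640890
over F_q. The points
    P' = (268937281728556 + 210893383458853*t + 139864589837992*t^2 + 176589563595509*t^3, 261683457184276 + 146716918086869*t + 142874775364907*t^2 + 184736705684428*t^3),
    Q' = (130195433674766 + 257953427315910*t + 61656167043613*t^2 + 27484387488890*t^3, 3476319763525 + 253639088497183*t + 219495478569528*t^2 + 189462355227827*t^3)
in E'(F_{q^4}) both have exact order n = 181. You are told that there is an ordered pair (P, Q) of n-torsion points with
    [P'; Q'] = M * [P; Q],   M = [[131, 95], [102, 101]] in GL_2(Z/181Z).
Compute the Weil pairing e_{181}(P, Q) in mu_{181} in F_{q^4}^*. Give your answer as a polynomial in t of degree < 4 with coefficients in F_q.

Under M = [[131,95],[102,101]] in GL_2(Z/181), e_{181}(P',Q') = e_{181}(P,Q)^(131*101-95*102 mod 181).
det(M) mod 181 = 102; its inverse in (Z/181)^* is 126 (check: 102*126 mod 181 = 1).
Miller loop for e_{181} over F_{279759317355619^4}: bits of 181 = 10110101; 7 double steps + 4 add steps, l/v at each.
So e_{181}(P',Q') = 214112235996566 + 156792352736846*t + 258364900066163*t^2 + 62278920297385*t^3.
Thus e_{181}(P,Q) = 256369157221152 + 1285682809342*t + 36536442411445*t^2 + 172138743114176*t^3.

256369157221152 + 1285682809342*t + 36536442411445*t^2 + 172138743114176*t^3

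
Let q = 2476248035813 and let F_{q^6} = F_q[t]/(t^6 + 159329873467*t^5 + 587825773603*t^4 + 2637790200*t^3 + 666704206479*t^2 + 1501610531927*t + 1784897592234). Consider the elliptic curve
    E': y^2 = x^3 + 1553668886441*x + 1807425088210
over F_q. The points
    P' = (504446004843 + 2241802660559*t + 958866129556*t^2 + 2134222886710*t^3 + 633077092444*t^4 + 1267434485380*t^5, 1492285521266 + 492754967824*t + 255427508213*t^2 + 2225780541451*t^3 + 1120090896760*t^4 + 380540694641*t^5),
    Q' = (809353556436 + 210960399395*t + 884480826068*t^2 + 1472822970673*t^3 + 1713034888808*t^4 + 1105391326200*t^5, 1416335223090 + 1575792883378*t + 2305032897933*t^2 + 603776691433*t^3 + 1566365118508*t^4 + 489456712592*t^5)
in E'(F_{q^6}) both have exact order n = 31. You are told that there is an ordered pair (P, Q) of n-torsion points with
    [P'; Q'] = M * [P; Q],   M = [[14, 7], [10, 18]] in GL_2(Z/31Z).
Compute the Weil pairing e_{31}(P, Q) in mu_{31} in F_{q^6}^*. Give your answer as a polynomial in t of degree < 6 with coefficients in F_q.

818530796422 + 2371605510090*t + 2111720693635*t^2 + 1457472441024*t^3 + 782186691123*t^4 + 884202512912*t^5

Since e_{31}(P,P)=e_{31}(Q,Q)=1 and e_{31}(Q,P)=e_{31}(P,Q)^{-1}, expanding e_{31}(14*P + 7*Q,10*P + 18*Q) leaves e(P,Q)^det(M).
Inverting 27 mod 31: 23. Thus e_{31}(P,Q) = e(P',Q')^{23}.
Run Miller on y^2=x^3+1553668886441*x+1807425088210 over F_{2476248035813}: ladder 11111 (5 bits); e = f_P(D_Q)/f_Q(D_P).
e_{31}(P',Q') = 1531243288906 + 574069252229*t + 2115221265761*t^2 + 1373345345552*t^3 + 2245249050654*t^4 + 2411569076646*t^5.
Raise to 23: e(P,Q) = 818530796422 + 2371605510090*t + 2111720693635*t^2 + 1457472441024*t^3 + 782186691123*t^4 + 884202512912*t^5 in mu_{31}.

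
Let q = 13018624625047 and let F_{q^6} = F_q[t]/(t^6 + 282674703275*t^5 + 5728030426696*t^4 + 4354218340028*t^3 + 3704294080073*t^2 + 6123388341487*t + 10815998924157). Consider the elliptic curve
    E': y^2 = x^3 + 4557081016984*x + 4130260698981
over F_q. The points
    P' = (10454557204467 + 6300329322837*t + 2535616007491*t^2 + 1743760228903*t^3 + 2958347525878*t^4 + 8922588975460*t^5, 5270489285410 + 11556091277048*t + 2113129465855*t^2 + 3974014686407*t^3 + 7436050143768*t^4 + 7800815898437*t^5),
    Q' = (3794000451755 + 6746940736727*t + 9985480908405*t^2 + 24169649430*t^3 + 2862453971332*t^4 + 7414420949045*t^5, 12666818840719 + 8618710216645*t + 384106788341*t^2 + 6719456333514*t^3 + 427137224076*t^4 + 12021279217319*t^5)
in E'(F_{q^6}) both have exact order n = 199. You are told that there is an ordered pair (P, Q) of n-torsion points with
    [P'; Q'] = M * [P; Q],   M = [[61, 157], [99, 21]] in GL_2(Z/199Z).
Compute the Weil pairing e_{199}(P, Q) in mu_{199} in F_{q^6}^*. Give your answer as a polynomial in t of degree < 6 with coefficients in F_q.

3692891231607 + 4901070391486*t + 10721179502263*t^2 + 9085266630344*t^3 + 8596309786000*t^4 + 2467266458192*t^5

e_{199}(aP+bQ,cP+dQ) = e_{199}(P,Q)^(ad-bc); with (a,b,c,d)=(61,157,99,21) this gives the det-199 law.
det M = 61*21 - 157*99 = -14262 = 66 (mod 199); 66^{-1} = 196 (mod 199).
n = 199 = (11000111)_2 (8 bits, wt 5); accumulate f_{199,P'}(Q'+S)/f_{199,P'}(S) along the 7-step ladder.
Miller gives e_{199}(P',Q') = 3957910825536 + 4726515813716*t + 11202945046090*t^2 + 6512302879451*t^3 + 10185648146827*t^4 + 1365628082270*t^5 in F_{13018624625047^6}.
Finally e_{199}(P,Q) = 3692891231607 + 4901070391486*t + 10721179502263*t^2 + 9085266630344*t^3 + 8596309786000*t^4 + 2467266458192*t^5.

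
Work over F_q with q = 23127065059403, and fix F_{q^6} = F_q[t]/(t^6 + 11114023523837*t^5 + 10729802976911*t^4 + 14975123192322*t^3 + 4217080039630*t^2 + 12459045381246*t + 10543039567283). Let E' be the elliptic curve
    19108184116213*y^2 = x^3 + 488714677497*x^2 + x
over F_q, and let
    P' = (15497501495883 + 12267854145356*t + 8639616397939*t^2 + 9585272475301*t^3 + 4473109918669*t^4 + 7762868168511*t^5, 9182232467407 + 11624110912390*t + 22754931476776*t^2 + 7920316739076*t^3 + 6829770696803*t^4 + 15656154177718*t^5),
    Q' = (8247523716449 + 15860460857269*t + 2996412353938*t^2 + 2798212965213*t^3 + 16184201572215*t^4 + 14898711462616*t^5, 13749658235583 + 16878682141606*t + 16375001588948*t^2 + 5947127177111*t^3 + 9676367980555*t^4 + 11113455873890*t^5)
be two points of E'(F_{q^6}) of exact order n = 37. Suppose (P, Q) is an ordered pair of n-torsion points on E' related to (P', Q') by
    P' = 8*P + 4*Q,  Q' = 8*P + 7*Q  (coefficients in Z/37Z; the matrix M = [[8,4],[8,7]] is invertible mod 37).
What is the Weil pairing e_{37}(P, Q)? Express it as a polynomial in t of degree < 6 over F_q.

5168089058736 + 5030839100167*t + 19877102713582*t^2 + 17894287807045*t^3 + 16291120632653*t^4 + 8563304164538*t^5

The 37-Weil pairing on E[37] over F_{23127065059403} is alternating-bilinear: e_{37}(P',Q') = e_{37}(P,Q)^det(M).
8*7 - 4*8 = 24; reduced mod 37: det = 24, inverse 17.
(x,y)|->(8124349957629x+7657957368983,8124349957629y) sends E' to y^2=x^3+5278336166862*x+14729749075095.
Double-and-add over 100101: 6-1 doublings, 3-1 additions; each step l_{T,T}/v_{2T} or l_{T,P'}/v at Q'+S for random S.
Miller gives e_{37}(P',Q') = 4872810637971 + 10341284087310*t + 6258422541756*t^2 + 19291843617292*t^3 + 17046209703044*t^4 + 8080151122851*t^5 in F_{23127065059403^6}.
(4872810637971 + 10341284087310*t + 6258422541756*t^2 + 19291843617292*t^3 + 17046209703044*t^4 + 8080151122851*t^5)^{17} mod (23127065059403,f) = 5168089058736 + 5030839100167*t + 19877102713582*t^2 + 17894287807045*t^3 + 16291120632653*t^4 + 8563304164538*t^5.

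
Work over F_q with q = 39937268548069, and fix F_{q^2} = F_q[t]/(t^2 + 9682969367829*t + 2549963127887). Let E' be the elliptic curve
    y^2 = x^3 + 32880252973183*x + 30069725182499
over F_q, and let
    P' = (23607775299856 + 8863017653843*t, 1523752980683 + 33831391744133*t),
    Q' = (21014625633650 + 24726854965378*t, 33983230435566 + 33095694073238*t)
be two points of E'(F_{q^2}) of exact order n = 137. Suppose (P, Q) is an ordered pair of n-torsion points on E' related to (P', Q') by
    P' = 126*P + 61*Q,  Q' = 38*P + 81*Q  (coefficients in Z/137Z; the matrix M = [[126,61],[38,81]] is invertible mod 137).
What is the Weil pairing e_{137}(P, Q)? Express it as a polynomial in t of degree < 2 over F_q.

30061080982452 + 25821236281524*t

e_{137}(aP+bQ,cP+dQ) = e_{137}(P,Q)^(ad-bc); with (a,b,c,d)=(126,61,38,81) this gives the det-137 law.
det M = 126*81 - 61*38 = 7888 = 79 (mod 137); 79^{-1} = 111 (mod 137).
Miller loop for e_{137} over F_{39937268548069^2}: bits of 137 = 10001001; 7 double steps + 2 add steps, l/v at each.
Miller gives e_{137}(P',Q') = 25285319594327 + 14317652872454*t in F_{39937268548069^2}.
Raise to 111: e(P,Q) = 30061080982452 + 25821236281524*t in mu_{137}.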